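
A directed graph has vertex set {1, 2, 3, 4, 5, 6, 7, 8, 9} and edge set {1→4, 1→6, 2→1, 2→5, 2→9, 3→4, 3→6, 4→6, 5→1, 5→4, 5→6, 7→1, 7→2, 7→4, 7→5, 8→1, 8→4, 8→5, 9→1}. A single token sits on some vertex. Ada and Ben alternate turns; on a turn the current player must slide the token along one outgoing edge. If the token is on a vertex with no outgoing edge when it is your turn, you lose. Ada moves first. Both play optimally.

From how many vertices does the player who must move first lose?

4

Positions with no move are L. A position that does have a move is losing for the player to move precisely when every available move leads to a winning position for the opponent. Fill in the labels:
Every edge goes from a vertex to one that appears earlier in the order 6, 4, 3, 1, 5, 9, 2, 7, 8, so processing vertices in that order labels each vertex after all of its successors.
6: no outgoing edge → L
4: can move to 6, which is L ⇒ W
3: can move to 6, which is L ⇒ W
1: can move to 6, which is L ⇒ W
5: can move to 6, which is L ⇒ W
9: the only move is to 1(W), a W ⇒ L
2: can move to 9, which is L ⇒ W
7: moves to 2(W), 5(W), 1(W), 4(W); every one is W ⇒ L
8: moves to 5(W), 1(W), 4(W); every one is W ⇒ L
The L vertices are 6, 7, 8, 9; that is 4 in all.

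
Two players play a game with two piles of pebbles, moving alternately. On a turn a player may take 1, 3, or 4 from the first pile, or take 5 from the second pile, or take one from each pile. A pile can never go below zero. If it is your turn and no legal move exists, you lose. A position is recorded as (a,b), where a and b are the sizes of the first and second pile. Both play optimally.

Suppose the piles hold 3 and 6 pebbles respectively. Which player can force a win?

The second player wins.

Positions with no move are L. A position that does have a move is losing for the player to move precisely when every available move leads to a winning position for the opponent. Fill in the labels:
No move ever increases a pile, so every position that can arise here has a ≤ 3 and b ≤ 6; it is enough to label the cells with 0 ≤ a ≤ 3 and 0 ≤ b ≤ 6.
Every move lowers a or b (never raises either), so fill the grid row by row in increasing a, and left to right within a row: each cell's successors are then already labelled.
      b=0  b=1  b=2  b=3  b=4  b=5  b=6
a=0:    L    L    L    L    L    W    W
a=1:    W    W    W    W    W    W    L
a=2:    L    L    L    L    L    W    W
a=3:    W    W    W    W    W    W    L
Cells with no legal move (terminal, hence L): (0,0), (0,1), (0,2), (0,3), (0,4).
The remaining L cells, each justified by listing all of its moves:
(1,6): only reaches (0,6)(W), (1,1)(W), (0,5)(W), all W → L
(2,0): only reaches (1,0)(W), which is W → L
(2,1): only reaches (1,1)(W), (1,0)(W), all W → L
(2,2): only reaches (1,2)(W), (1,1)(W), all W → L
(2,3): only reaches (1,3)(W), (1,2)(W), all W → L
(2,4): only reaches (1,4)(W), (1,3)(W), all W → L
(3,6): only reaches (2,6)(W), (0,6)(W), (3,1)(W), (2,5)(W), all W → L
Every other cell has at least one move into one of the L cells above, so it is W.
Every move from (3,6) reaches a W position, so the mover loses.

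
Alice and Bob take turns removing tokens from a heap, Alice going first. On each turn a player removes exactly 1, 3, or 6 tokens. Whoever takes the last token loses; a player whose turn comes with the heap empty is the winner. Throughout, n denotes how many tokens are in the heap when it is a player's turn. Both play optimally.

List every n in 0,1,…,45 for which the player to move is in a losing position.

Use the standard recursion: the mover wins at a terminal position; elsewhere, the mover wins exactly when some move hands the opponent an L position.
n=0: no move; the opponent has just taken the last token and therefore loses → W
n=1: →0(W) only, which is W, so L
n=2: →1(L), so W
n=3: →2(W), 0(W) — all W, so L
n=4: →3(L), so W
n=5: →4(W), 2(W) — all W, so L
n=6: →5(L), so W
n=7: →1(L), so W
n=8: →5(L), so W
n=9: →3(L), so W
n=10: →9(W), 7(W), 4(W) — all W, so L
n=11: →10(L), so W
n=12: →11(W), 9(W), 6(W) — all W, so L
n=13: →12(L), so W
n=14: →13(W), 11(W), 8(W) — all W, so L
n=15: →14(L), so W
n=16: →10(L), so W
n=17: →14(L), so W
n=18: →12(L), so W
n=19: →18(W), 16(W), 13(W) — all W, so L
n=20: →19(L), so W
n=21: →20(W), 18(W), 15(W) — all W, so L
n=22: →21(L), so W
n=23: →22(W), 20(W), 17(W) — all W, so L
n=24: →23(L), so W
n=25: →19(L), so W
n=26: →23(L), so W
n=27: →21(L), so W
n=28: →27(W), 25(W), 22(W) — all W, so L
n=29: →28(L), so W
n=30: →29(W), 27(W), 24(W) — all W, so L
n=31: →30(L), so W
n=32: →31(W), 29(W), 26(W) — all W, so L
n=33: →32(L), so W
n=34: →28(L), so W
n=35: →32(L), so W
n=36: →30(L), so W
n=37: →36(W), 34(W), 31(W) — all W, so L
n=38: →37(L), so W
n=39: →38(W), 36(W), 33(W) — all W, so L
n=40: →39(L), so W
n=41: →40(W), 38(W), 35(W) — all W, so L
n=42: →41(L), so W
n=43: →37(L), so W
n=44: →41(L), so W
n=45: →39(L), so W
The losing starting values of n are exactly the entries labelled L in this table (15 of them).

1, 3, 5, 10, 12, 14, 19, 21, 23, 28, 30, 32, 37, 39, 41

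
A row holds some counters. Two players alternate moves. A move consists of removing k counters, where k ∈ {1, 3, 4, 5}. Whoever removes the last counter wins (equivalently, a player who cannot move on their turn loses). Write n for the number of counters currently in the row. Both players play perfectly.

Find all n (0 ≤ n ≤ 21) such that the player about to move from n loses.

0, 2, 8, 10, 16, 18

Build the W/L table. Terminal = L. A non-terminal position is W if it has a move to some L; otherwise it is L.
n=0: no move → L
n=1: reaches L-position 0 → W
n=2: only reaches 1(W), which is W → L
n=3: reaches L-position 2 → W
n=4: reaches L-position 0 → W
n=5: reaches L-position 2 → W
n=6: reaches L-position 2 → W
n=7: reaches L-position 2 → W
n=8: only reaches 7(W), 5(W), 4(W), 3(W), all W → L
n=9: reaches L-position 8 → W
n=10: only reaches 9(W), 7(W), 6(W), 5(W), all W → L
n=11: reaches L-position 10 → W
n=12: reaches L-position 8 → W
n=13: reaches L-position 10 → W
n=14: reaches L-position 10 → W
n=15: reaches L-position 10 → W
n=16: only reaches 15(W), 13(W), 12(W), 11(W), all W → L
n=17: reaches L-position 16 → W
n=18: only reaches 17(W), 15(W), 14(W), 13(W), all W → L
n=19: reaches L-position 18 → W
n=20: reaches L-position 16 → W
n=21: reaches L-position 18 → W
The losing starting values of n are exactly the entries labelled L in this table (6 of them).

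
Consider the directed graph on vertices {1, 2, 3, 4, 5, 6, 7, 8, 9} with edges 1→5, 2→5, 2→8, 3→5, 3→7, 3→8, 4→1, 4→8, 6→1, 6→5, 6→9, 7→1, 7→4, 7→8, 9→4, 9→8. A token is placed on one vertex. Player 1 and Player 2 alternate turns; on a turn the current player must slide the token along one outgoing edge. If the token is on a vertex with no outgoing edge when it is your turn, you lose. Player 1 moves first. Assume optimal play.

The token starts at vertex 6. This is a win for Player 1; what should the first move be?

Work bottom-up. With no move the player to move loses. Otherwise the position is W if at least one move leads to an L position for the opponent, and L if every move leads to a W.
Every edge goes from a vertex to one that appears earlier in the order 8, 5, 1, 4, 2, 9, 7, 6, 3, so processing vertices in that order labels each vertex after all of its successors.
8: no outgoing edge → L
5: no outgoing edge → L
1: W (go to 5, an L position)
4: W (go to 8, an L position)
2: W (go to 5, an L position)
9: W (go to 8, an L position)
7: W (go to 8, an L position)
6: W (go to 5, an L position)
3: W (go to 5, an L position)
From 6, the L positions reachable in one move are: 5.

Move to 5.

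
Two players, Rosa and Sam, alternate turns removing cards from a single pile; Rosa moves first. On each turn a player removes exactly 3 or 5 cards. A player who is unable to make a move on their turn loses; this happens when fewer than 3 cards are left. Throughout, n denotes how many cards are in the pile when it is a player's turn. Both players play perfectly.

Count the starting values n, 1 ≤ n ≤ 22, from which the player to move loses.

Build the W/L table. Terminal = L. A non-terminal position is W if it has a move to some L; otherwise it is L.
n=0: no move → L
n=1: no move → L
n=2: no move → L
n=3: →0(L), so W
n=4: →1(L), so W
n=5: →2(L), so W
n=6: →1(L), so W
n=7: →2(L), so W
n=8: →5(W), 3(W) — all W, so L
n=9: →6(W), 4(W) — all W, so L
n=10: →7(W), 5(W) — all W, so L
n=11: →8(L), so W
n=12: →9(L), so W
n=13: →10(L), so W
n=14: →9(L), so W
n=15: →10(L), so W
n=16: →13(W), 11(W) — all W, so L
n=17: →14(W), 12(W) — all W, so L
n=18: →15(W), 13(W) — all W, so L
n=19: →16(L), so W
n=20: →17(L), so W
n=21: →18(L), so W
n=22: →17(L), so W
L entries with 1 ≤ n ≤ 22 (n=0 is outside the asked range and is not counted): n = 1, 2, 8, 9, 10, 16, 17, 18; that makes 8.

8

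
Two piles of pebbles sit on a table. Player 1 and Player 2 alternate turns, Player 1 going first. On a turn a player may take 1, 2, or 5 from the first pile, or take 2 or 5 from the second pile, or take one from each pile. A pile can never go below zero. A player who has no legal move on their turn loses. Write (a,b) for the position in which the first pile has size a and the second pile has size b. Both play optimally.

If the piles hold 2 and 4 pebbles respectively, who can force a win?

Player 1 wins.

Build the W/L table. Terminal = L. A non-terminal position is W if it has a move to some L; otherwise it is L.
No move ever increases a pile, so every position that can arise here has a ≤ 2 and b ≤ 4; it is enough to label the cells with 0 ≤ a ≤ 2 and 0 ≤ b ≤ 4.
Every move lowers a or b (never raises either), so fill the grid row by row in increasing a, and left to right within a row: each cell's successors are then already labelled.
      b=0  b=1  b=2  b=3  b=4
a=0:    L    L    W    W    L
a=1:    W    W    W    L    W
a=2:    W    W    L    W    W
Cells with no legal move (terminal, hence L): (0,0), (0,1).
The remaining L cells, each justified by listing all of its moves:
(0,4): the only move is to (0,2)(W), a W ⇒ L
(1,3): moves to (0,3)(W), (1,1)(W), (0,2)(W); every one is W ⇒ L
(2,2): moves to (1,2)(W), (0,2)(W), (2,0)(W), (1,1)(W); every one is W ⇒ L
Every other cell has at least one move into one of the L cells above, so it is W.
From (2,4) Player 1 can move to (0,4), reaching an L position.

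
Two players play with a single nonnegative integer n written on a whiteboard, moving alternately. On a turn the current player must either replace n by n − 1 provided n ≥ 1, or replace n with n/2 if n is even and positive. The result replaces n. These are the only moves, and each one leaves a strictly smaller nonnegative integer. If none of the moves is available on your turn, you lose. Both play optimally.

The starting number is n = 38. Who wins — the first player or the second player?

The first player wins.

Label each position W (a win for the player to move) or L (a loss). A position with no legal move is L; any other position is W exactly when some move reaches an L, and L when every move reaches a W.
n=0: no move → L
n=1: can move to 0, which is L ⇒ W
n=2: the only move is to 1(W), a W ⇒ L
n=3: can move to 2, which is L ⇒ W
n=4: can move to 2, which is L ⇒ W
n=5: the only move is to 4(W), a W ⇒ L
n=6: can move to 5, which is L ⇒ W
n=7: the only move is to 6(W), a W ⇒ L
n=8: can move to 7, which is L ⇒ W
n=9: the only move is to 8(W), a W ⇒ L
n=10: can move to 5, which is L ⇒ W
n=11: the only move is to 10(W), a W ⇒ L
n=12: can move to 11, which is L ⇒ W
n=13: the only move is to 12(W), a W ⇒ L
n=14: can move to 7, which is L ⇒ W
n=15: the only move is to 14(W), a W ⇒ L
n=16: can move to 15, which is L ⇒ W
n=17: the only move is to 16(W), a W ⇒ L
n=18: can move to 9, which is L ⇒ W
n=19: the only move is to 18(W), a W ⇒ L
n=20: can move to 19, which is L ⇒ W
n=21: the only move is to 20(W), a W ⇒ L
n=22: can move to 11, which is L ⇒ W
n=23: the only move is to 22(W), a W ⇒ L
n=24: can move to 23, which is L ⇒ W
n=25: the only move is to 24(W), a W ⇒ L
n=26: can move to 13, which is L ⇒ W
n=27: the only move is to 26(W), a W ⇒ L
n=28: can move to 27, which is L ⇒ W
n=29: the only move is to 28(W), a W ⇒ L
n=30: can move to 15, which is L ⇒ W
n=31: the only move is to 30(W), a W ⇒ L
n=32: can move to 31, which is L ⇒ W
n=33: the only move is to 32(W), a W ⇒ L
n=34: can move to 17, which is L ⇒ W
n=35: the only move is to 34(W), a W ⇒ L
n=36: can move to 35, which is L ⇒ W
n=37: the only move is to 36(W), a W ⇒ L
n=38: can move to 19, which is L ⇒ W
From 38 the player to move can move to 19, reaching an L position.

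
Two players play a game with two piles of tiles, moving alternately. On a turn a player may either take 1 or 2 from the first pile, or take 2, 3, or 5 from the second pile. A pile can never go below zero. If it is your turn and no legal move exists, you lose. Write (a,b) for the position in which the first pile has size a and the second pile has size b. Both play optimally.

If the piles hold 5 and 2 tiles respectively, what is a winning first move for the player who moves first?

Compute win/loss labels from the base case upward. A position with no move is L. Any other position is W if it can reach an L in one move, else L.
No move ever increases a pile, so every position that can arise here has a ≤ 5 and b ≤ 2; it is enough to label the cells with 0 ≤ a ≤ 5 and 0 ≤ b ≤ 2.
Every move lowers a or b (never raises either), so fill the grid row by row in increasing a, and left to right within a row: each cell's successors are then already labelled.
      b=0  b=1  b=2
a=0:    L    L    W
a=1:    W    W    L
a=2:    W    W    W
a=3:    L    L    W
a=4:    W    W    L
a=5:    W    W    W
Cells with no legal move (terminal, hence L): (0,0), (0,1).
The remaining L cells, each justified by listing all of its moves:
(1,2): only reaches (0,2)(W), (1,0)(W), all W → L
(3,0): only reaches (2,0)(W), (1,0)(W), all W → L
(3,1): only reaches (2,1)(W), (1,1)(W), all W → L
(4,2): only reaches (3,2)(W), (2,2)(W), (4,0)(W), all W → L
Every other cell has at least one move into one of the L cells above, so it is W.
From (5,2), the L positions reachable in one move are: (4,2).

Move to (4,2).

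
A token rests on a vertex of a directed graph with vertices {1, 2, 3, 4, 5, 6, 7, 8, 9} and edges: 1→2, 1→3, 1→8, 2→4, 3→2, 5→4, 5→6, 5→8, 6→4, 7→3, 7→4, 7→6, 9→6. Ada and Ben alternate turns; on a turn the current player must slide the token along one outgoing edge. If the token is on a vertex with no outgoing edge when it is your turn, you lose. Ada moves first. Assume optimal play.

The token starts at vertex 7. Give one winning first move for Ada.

Classify positions by backward induction: terminal positions (no move available) are L. From any other position, the mover wins iff some move reaches an L.
Every edge goes from a vertex to one that appears earlier in the order 8, 4, 6, 5, 2, 3, 1, 9, 7, so processing vertices in that order labels each vertex after all of its successors.
8: no outgoing edge → L
4: no outgoing edge → L
6: reaches L-position 4 → W
5: reaches L-position 4 → W
2: reaches L-position 4 → W
3: only reaches 2(W), which is W → L
1: reaches L-position 3 → W
9: only reaches 6(W), which is W → L
7: reaches L-position 3 → W
From 7, the L positions reachable in one move are: 3, 4. Any move reaching one of these is winning.

Move to 3.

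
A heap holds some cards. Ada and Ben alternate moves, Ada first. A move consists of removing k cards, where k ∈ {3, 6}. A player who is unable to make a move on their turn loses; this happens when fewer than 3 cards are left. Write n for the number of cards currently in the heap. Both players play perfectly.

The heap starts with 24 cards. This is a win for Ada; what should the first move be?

Remove 6, leaving 18.

Compute win/loss labels from the base case upward. A position with no move is L. Any other position is W if it can reach an L in one move, else L.
n=0: no move → L
n=1: no move → L
n=2: no move → L
n=3: W (go to 0, an L position)
n=4: W (go to 1, an L position)
n=5: W (go to 2, an L position)
n=6: W (go to 0, an L position)
n=7: W (go to 1, an L position)
n=8: W (go to 2, an L position)
n=9: L (options 6(W), 3(W) are all W)
n=10: L (options 7(W), 4(W) are all W)
n=11: L (options 8(W), 5(W) are all W)
n=12: W (go to 9, an L position)
n=13: W (go to 10, an L position)
n=14: W (go to 11, an L position)
n=15: W (go to 9, an L position)
n=16: W (go to 10, an L position)
n=17: W (go to 11, an L position)
n=18: L (options 15(W), 12(W) are all W)
n=19: L (options 16(W), 13(W) are all W)
n=20: L (options 17(W), 14(W) are all W)
n=21: W (go to 18, an L position)
n=22: W (go to 19, an L position)
n=23: W (go to 20, an L position)
n=24: W (go to 18, an L position)
From 24, the L positions reachable in one move are: 18.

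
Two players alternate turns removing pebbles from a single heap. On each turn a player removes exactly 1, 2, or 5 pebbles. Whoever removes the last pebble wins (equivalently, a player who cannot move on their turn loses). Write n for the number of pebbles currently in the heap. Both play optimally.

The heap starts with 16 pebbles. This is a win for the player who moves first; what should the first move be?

Remove 1, leaving 15.

Compute win/loss labels from the base case upward. A position with no move is L. Any other position is W if it can reach an L in one move, else L.
n=0: no move → L
n=1: reaches L-position 0 → W
n=2: reaches L-position 0 → W
n=3: only reaches 2(W), 1(W), all W → L
n=4: reaches L-position 3 → W
n=5: reaches L-position 3 → W
n=6: only reaches 5(W), 4(W), 1(W), all W → L
n=7: reaches L-position 6 → W
n=8: reaches L-position 6 → W
n=9: only reaches 8(W), 7(W), 4(W), all W → L
n=10: reaches L-position 9 → W
n=11: reaches L-position 9 → W
n=12: only reaches 11(W), 10(W), 7(W), all W → L
n=13: reaches L-position 12 → W
n=14: reaches L-position 12 → W
n=15: only reaches 14(W), 13(W), 10(W), all W → L
n=16: reaches L-position 15 → W
From 16, the L positions reachable in one move are: 15.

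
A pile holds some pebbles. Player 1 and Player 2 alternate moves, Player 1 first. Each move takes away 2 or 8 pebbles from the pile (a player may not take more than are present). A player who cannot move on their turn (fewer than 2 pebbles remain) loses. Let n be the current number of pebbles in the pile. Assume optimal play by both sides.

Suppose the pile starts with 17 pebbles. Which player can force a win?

Player 1 wins.

Use the standard recursion: the mover loses at a terminal position; elsewhere, the mover wins exactly when some move hands the opponent an L position.
n=0: no move → L
n=1: no move → L
n=2: W (go to 0, an L position)
n=3: W (go to 1, an L position)
n=4: L (sole option 2(W) is W)
n=5: L (sole option 3(W) is W)
n=6: W (go to 4, an L position)
n=7: W (go to 5, an L position)
n=8: W (go to 0, an L position)
n=9: W (go to 1, an L position)
n=10: L (options 8(W), 2(W) are all W)
n=11: L (options 9(W), 3(W) are all W)
n=12: W (go to 10, an L position)
n=13: W (go to 11, an L position)
n=14: L (options 12(W), 6(W) are all W)
n=15: L (options 13(W), 7(W) are all W)
n=16: W (go to 14, an L position)
n=17: W (go to 15, an L position)
From 17 Player 1 can remove 2, leaving 15, reaching an L position.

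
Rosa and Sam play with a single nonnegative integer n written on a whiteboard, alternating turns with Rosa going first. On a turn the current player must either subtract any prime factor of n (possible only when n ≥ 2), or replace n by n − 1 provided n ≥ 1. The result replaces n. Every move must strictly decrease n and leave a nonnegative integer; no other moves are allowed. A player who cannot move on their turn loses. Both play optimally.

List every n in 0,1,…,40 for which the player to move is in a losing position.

0, 4, 8, 12, 16, 20, 24, 28, 32, 36, 40

Build the W/L table. Terminal = L. A non-terminal position is W if it has a move to some L; otherwise it is L.
n=0: no move → L
n=1: can move to 0, which is L ⇒ W
n=2: can move to 0, which is L ⇒ W
n=3: can move to 0, which is L ⇒ W
n=4: moves to 2(W), 3(W); every one is W ⇒ L
n=5: can move to 0, which is L ⇒ W
n=6: can move to 4, which is L ⇒ W
n=7: can move to 0, which is L ⇒ W
n=8: moves to 6(W), 7(W); every one is W ⇒ L
n=9: can move to 8, which is L ⇒ W
n=10: can move to 8, which is L ⇒ W
n=11: can move to 0, which is L ⇒ W
n=12: moves to 9(W), 10(W), 11(W); every one is W ⇒ L
n=13: can move to 0, which is L ⇒ W
n=14: can move to 12, which is L ⇒ W
n=15: can move to 12, which is L ⇒ W
n=16: moves to 14(W), 15(W); every one is W ⇒ L
n=17: can move to 0, which is L ⇒ W
n=18: can move to 16, which is L ⇒ W
n=19: can move to 0, which is L ⇒ W
n=20: moves to 15(W), 18(W), 19(W); every one is W ⇒ L
n=21: can move to 20, which is L ⇒ W
n=22: can move to 20, which is L ⇒ W
n=23: can move to 0, which is L ⇒ W
n=24: moves to 21(W), 22(W), 23(W); every one is W ⇒ L
n=25: can move to 20, which is L ⇒ W
n=26: can move to 24, which is L ⇒ W
n=27: can move to 24, which is L ⇒ W
n=28: moves to 21(W), 26(W), 27(W); every one is W ⇒ L
n=29: can move to 0, which is L ⇒ W
n=30: can move to 28, which is L ⇒ W
n=31: can move to 0, which is L ⇒ W
n=32: moves to 30(W), 31(W); every one is W ⇒ L
n=33: can move to 32, which is L ⇒ W
n=34: can move to 32, which is L ⇒ W
n=35: can move to 28, which is L ⇒ W
n=36: moves to 33(W), 34(W), 35(W); every one is W ⇒ L
n=37: can move to 0, which is L ⇒ W
n=38: can move to 36, which is L ⇒ W
n=39: can move to 36, which is L ⇒ W
n=40: moves to 35(W), 38(W), 39(W); every one is W ⇒ L
The losing starting values of n are exactly the entries labelled L in this table (11 of them).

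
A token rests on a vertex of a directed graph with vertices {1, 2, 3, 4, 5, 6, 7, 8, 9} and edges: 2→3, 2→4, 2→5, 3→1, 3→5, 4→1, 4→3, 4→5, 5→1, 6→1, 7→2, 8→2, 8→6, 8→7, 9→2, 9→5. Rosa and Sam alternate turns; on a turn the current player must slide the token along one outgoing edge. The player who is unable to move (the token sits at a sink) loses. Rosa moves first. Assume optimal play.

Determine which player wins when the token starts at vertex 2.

Positions with no move are L. A position that does have a move is losing for the player to move precisely when every available move leads to a winning position for the opponent. Fill in the labels:
Every edge goes from a vertex to one that appears earlier in the order 1, 5, 3, 4, 2, 7, 6, 8, 9, so processing vertices in that order labels each vertex after all of its successors.
1: no outgoing edge → L
5: W (go to 1, an L position)
3: W (go to 1, an L position)
4: W (go to 1, an L position)
2: L (options 4(W), 3(W), 5(W) are all W)
7: W (go to 2, an L position)
6: W (go to 1, an L position)
8: W (go to 2, an L position)
9: W (go to 2, an L position)
The starting position 2 is L: whatever Rosa does, the opponent receives a W position.

Sam wins.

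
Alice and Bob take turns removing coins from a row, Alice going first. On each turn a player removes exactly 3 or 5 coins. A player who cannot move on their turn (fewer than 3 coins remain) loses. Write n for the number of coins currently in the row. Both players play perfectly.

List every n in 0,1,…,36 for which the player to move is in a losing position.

0, 1, 2, 8, 9, 10, 16, 17, 18, 24, 25, 26, 32, 33, 34

Work bottom-up. With no move the player to move loses. Otherwise the position is W if at least one move leads to an L position for the opponent, and L if every move leads to a W.
n=0: no move → L
n=1: no move → L
n=2: no move → L
n=3: reaches L-position 0 → W
n=4: reaches L-position 1 → W
n=5: reaches L-position 2 → W
n=6: reaches L-position 1 → W
n=7: reaches L-position 2 → W
n=8: only reaches 5(W), 3(W), all W → L
n=9: only reaches 6(W), 4(W), all W → L
n=10: only reaches 7(W), 5(W), all W → L
n=11: reaches L-position 8 → W
n=12: reaches L-position 9 → W
n=13: reaches L-position 10 → W
n=14: reaches L-position 9 → W
n=15: reaches L-position 10 → W
n=16: only reaches 13(W), 11(W), all W → L
n=17: only reaches 14(W), 12(W), all W → L
n=18: only reaches 15(W), 13(W), all W → L
n=19: reaches L-position 16 → W
n=20: reaches L-position 17 → W
n=21: reaches L-position 18 → W
n=22: reaches L-position 17 → W
n=23: reaches L-position 18 → W
n=24: only reaches 21(W), 19(W), all W → L
n=25: only reaches 22(W), 20(W), all W → L
n=26: only reaches 23(W), 21(W), all W → L
n=27: reaches L-position 24 → W
n=28: reaches L-position 25 → W
n=29: reaches L-position 26 → W
n=30: reaches L-position 25 → W
n=31: reaches L-position 26 → W
n=32: only reaches 29(W), 27(W), all W → L
n=33: only reaches 30(W), 28(W), all W → L
n=34: only reaches 31(W), 29(W), all W → L
n=35: reaches L-position 32 → W
n=36: reaches L-position 33 → W
Reading off the rows marked L gives the requested list; there are 15 such values of n.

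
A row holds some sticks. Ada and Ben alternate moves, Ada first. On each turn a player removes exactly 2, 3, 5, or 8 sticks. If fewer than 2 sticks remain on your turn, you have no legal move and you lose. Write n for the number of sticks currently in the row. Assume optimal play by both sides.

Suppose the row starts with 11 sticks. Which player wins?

Positions with no move are L. A position that does have a move is losing for the player to move precisely when every available move leads to a winning position for the opponent. Fill in the labels:
n=0: no move → L
n=1: no move → L
n=2: W (go to 0, an L position)
n=3: W (go to 1, an L position)
n=4: W (go to 1, an L position)
n=5: W (go to 0, an L position)
n=6: W (go to 1, an L position)
n=7: L (options 5(W), 4(W), 2(W) are all W)
n=8: W (go to 0, an L position)
n=9: W (go to 7, an L position)
n=10: W (go to 7, an L position)
n=11: L (options 9(W), 8(W), 6(W), 3(W) are all W)
Every move from 11 reaches a W position, so the mover loses.

Ben wins.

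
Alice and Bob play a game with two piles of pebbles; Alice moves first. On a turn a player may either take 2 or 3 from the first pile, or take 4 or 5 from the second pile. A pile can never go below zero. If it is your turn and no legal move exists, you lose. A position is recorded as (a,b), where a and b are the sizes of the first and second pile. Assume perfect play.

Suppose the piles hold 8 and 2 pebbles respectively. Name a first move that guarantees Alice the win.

Move to (6,2).

Use the standard recursion: the mover loses at a terminal position; elsewhere, the mover wins exactly when some move hands the opponent an L position.
No move ever increases a pile, so every position that can arise here has a ≤ 8 and b ≤ 2; it is enough to label the cells with 0 ≤ a ≤ 8 and 0 ≤ b ≤ 2.
Every move lowers a or b (never raises either), so fill the grid row by row in increasing a, and left to right within a row: each cell's successors are then already labelled.
      b=0  b=1  b=2
a=0:    L    L    L
a=1:    L    L    L
a=2:    W    W    W
a=3:    W    W    W
a=4:    W    W    W
a=5:    L    L    L
a=6:    L    L    L
a=7:    W    W    W
a=8:    W    W    W
Cells with no legal move (terminal, hence L): (0,0), (0,1), (0,2), (1,0), (1,1), (1,2).
The remaining L cells, each justified by listing all of its moves:
(5,0): only reaches (3,0)(W), (2,0)(W), all W → L
(5,1): only reaches (3,1)(W), (2,1)(W), all W → L
(5,2): only reaches (3,2)(W), (2,2)(W), all W → L
(6,0): only reaches (4,0)(W), (3,0)(W), all W → L
(6,1): only reaches (4,1)(W), (3,1)(W), all W → L
(6,2): only reaches (4,2)(W), (3,2)(W), all W → L
Every other cell has at least one move into one of the L cells above, so it is W.
From (8,2), the L positions reachable in one move are: (6,2), (5,2). Any move reaching one of these is winning.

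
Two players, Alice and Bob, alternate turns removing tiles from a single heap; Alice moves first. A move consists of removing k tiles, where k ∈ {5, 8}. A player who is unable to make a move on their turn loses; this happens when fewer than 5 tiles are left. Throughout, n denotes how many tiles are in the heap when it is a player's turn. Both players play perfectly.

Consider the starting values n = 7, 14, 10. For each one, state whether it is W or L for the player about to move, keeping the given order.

7: W, 14: L, 10: W

Compute win/loss labels from the base case upward. A position with no move is L. Any other position is W if it can reach an L in one move, else L.
n=0: no move → L
n=1: no move → L
n=2: no move → L
n=3: no move → L
n=4: no move → L
n=5: →0(L), so W
n=6: →1(L), so W
n=7: →2(L), so W
n=8: →3(L), so W
n=9: →4(L), so W
n=10: →2(L), so W
n=11: →3(L), so W
n=12: →4(L), so W
n=13: →8(W), 5(W) — all W, so L
n=14: →9(W), 6(W) — all W, so L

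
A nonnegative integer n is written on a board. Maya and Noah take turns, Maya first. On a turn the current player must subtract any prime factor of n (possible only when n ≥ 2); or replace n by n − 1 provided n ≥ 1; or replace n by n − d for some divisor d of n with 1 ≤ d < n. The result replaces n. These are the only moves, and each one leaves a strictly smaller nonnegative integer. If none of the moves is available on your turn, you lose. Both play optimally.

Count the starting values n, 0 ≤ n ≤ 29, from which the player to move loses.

6

Label each position W (a win for the player to move) or L (a loss). A position with no legal move is L; any other position is W exactly when some move reaches an L, and L when every move reaches a W.
n=0: no move → L
n=1: can move to 0, which is L ⇒ W
n=2: can move to 0, which is L ⇒ W
n=3: can move to 0, which is L ⇒ W
n=4: moves to 2(W), 3(W); every one is W ⇒ L
n=5: can move to 0, which is L ⇒ W
n=6: can move to 4, which is L ⇒ W
n=7: can move to 0, which is L ⇒ W
n=8: can move to 4, which is L ⇒ W
n=9: moves to 6(W), 8(W); every one is W ⇒ L
n=10: can move to 9, which is L ⇒ W
n=11: can move to 0, which is L ⇒ W
n=12: can move to 9, which is L ⇒ W
n=13: can move to 0, which is L ⇒ W
n=14: moves to 7(W), 12(W), 13(W); every one is W ⇒ L
n=15: can move to 14, which is L ⇒ W
n=16: can move to 14, which is L ⇒ W
n=17: can move to 0, which is L ⇒ W
n=18: can move to 9, which is L ⇒ W
n=19: can move to 0, which is L ⇒ W
n=20: moves to 10(W), 15(W), 16(W), 18(W), 19(W); every one is W ⇒ L
n=21: can move to 14, which is L ⇒ W
n=22: can move to 20, which is L ⇒ W
n=23: can move to 0, which is L ⇒ W
n=24: can move to 20, which is L ⇒ W
n=25: can move to 20, which is L ⇒ W
n=26: moves to 13(W), 24(W), 25(W); every one is W ⇒ L
n=27: can move to 26, which is L ⇒ W
n=28: can move to 14, which is L ⇒ W
n=29: can move to 0, which is L ⇒ W
L entries with 0 ≤ n ≤ 29: n = 0, 4, 9, 14, 20, 26; that makes 6.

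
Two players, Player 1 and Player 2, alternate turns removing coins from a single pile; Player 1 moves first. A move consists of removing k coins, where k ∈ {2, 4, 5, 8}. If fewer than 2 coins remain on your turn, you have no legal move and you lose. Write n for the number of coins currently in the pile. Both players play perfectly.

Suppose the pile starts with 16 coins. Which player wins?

Player 2 wins.

Classify positions by backward induction: terminal positions (no move available) are L. From any other position, the mover wins iff some move reaches an L.
n=0: no move → L
n=1: no move → L
n=2: can move to 0, which is L ⇒ W
n=3: can move to 1, which is L ⇒ W
n=4: can move to 0, which is L ⇒ W
n=5: can move to 1, which is L ⇒ W
n=6: can move to 1, which is L ⇒ W
n=7: moves to 5(W), 3(W), 2(W); every one is W ⇒ L
n=8: can move to 0, which is L ⇒ W
n=9: can move to 7, which is L ⇒ W
n=10: moves to 8(W), 6(W), 5(W), 2(W); every one is W ⇒ L
n=11: can move to 7, which is L ⇒ W
n=12: can move to 10, which is L ⇒ W
n=13: moves to 11(W), 9(W), 8(W), 5(W); every one is W ⇒ L
n=14: can move to 10, which is L ⇒ W
n=15: can move to 13, which is L ⇒ W
n=16: moves to 14(W), 12(W), 11(W), 8(W); every one is W ⇒ L
Every move from 16 reaches a W position, so the mover loses.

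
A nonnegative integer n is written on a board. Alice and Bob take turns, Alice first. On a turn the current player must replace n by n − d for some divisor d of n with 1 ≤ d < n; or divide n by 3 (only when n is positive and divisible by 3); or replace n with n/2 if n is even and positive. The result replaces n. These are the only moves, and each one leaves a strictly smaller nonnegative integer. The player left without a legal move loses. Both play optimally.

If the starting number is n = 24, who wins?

Alice wins.

Compute win/loss labels from the base case upward. A position with no move is L. Any other position is W if it can reach an L in one move, else L.
n=0: no move → L
n=1: no move → L
n=2: reaches L-position 1 → W
n=3: reaches L-position 1 → W
n=4: only reaches 2(W), 3(W), all W → L
n=5: reaches L-position 4 → W
n=6: reaches L-position 4 → W
n=7: only reaches 6(W), which is W → L
n=8: reaches L-position 4 → W
n=9: only reaches 3(W), 6(W), 8(W), all W → L
n=10: reaches L-position 9 → W
n=11: only reaches 10(W), which is W → L
n=12: reaches L-position 4 → W
n=13: only reaches 12(W), which is W → L
n=14: reaches L-position 7 → W
n=15: only reaches 5(W), 10(W), 12(W), 14(W), all W → L
n=16: reaches L-position 15 → W
n=17: only reaches 16(W), which is W → L
n=18: reaches L-position 9 → W
n=19: only reaches 18(W), which is W → L
n=20: reaches L-position 15 → W
n=21: reaches L-position 7 → W
n=22: reaches L-position 11 → W
n=23: only reaches 22(W), which is W → L
n=24: reaches L-position 23 → W
The starting position 24 is W: Alice should move to 23, handing over an L position.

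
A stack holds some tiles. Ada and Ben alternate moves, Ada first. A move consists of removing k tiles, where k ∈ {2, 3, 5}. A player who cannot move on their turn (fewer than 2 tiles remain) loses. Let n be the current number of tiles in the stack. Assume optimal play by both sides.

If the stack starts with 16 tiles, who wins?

Work bottom-up. With no move the player to move loses. Otherwise the position is W if at least one move leads to an L position for the opponent, and L if every move leads to a W.
n=0: no move → L
n=1: no move → L
n=2: →0(L), so W
n=3: →1(L), so W
n=4: →1(L), so W
n=5: →0(L), so W
n=6: →1(L), so W
n=7: →5(W), 4(W), 2(W) — all W, so L
n=8: →6(W), 5(W), 3(W) — all W, so L
n=9: →7(L), so W
n=10: →8(L), so W
n=11: →8(L), so W
n=12: →7(L), so W
n=13: →8(L), so W
n=14: →12(W), 11(W), 9(W) — all W, so L
n=15: →13(W), 12(W), 10(W) — all W, so L
n=16: →14(L), so W
From 16 Ada can remove 2, leaving 14, reaching an L position.

Ada wins.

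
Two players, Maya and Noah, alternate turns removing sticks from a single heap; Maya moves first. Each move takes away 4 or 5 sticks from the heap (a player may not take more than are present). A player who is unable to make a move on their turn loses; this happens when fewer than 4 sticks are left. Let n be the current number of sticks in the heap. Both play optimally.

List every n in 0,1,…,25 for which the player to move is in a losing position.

0, 1, 2, 3, 9, 10, 11, 12, 18, 19, 20, 21

Positions with no move are L. A position that does have a move is losing for the player to move precisely when every available move leads to a winning position for the opponent. Fill in the labels:
n=0: no move → L
n=1: no move → L
n=2: no move → L
n=3: no move → L
n=4: can move to 0, which is L ⇒ W
n=5: can move to 1, which is L ⇒ W
n=6: can move to 2, which is L ⇒ W
n=7: can move to 3, which is L ⇒ W
n=8: can move to 3, which is L ⇒ W
n=9: moves to 5(W), 4(W); every one is W ⇒ L
n=10: moves to 6(W), 5(W); every one is W ⇒ L
n=11: moves to 7(W), 6(W); every one is W ⇒ L
n=12: moves to 8(W), 7(W); every one is W ⇒ L
n=13: can move to 9, which is L ⇒ W
n=14: can move to 10, which is L ⇒ W
n=15: can move to 11, which is L ⇒ W
n=16: can move to 12, which is L ⇒ W
n=17: can move to 12, which is L ⇒ W
n=18: moves to 14(W), 13(W); every one is W ⇒ L
n=19: moves to 15(W), 14(W); every one is W ⇒ L
n=20: moves to 16(W), 15(W); every one is W ⇒ L
n=21: moves to 17(W), 16(W); every one is W ⇒ L
n=22: can move to 18, which is L ⇒ W
n=23: can move to 19, which is L ⇒ W
n=24: can move to 20, which is L ⇒ W
n=25: can move to 21, which is L ⇒ W
The losing starting values of n are exactly the entries labelled L in this table (12 of them).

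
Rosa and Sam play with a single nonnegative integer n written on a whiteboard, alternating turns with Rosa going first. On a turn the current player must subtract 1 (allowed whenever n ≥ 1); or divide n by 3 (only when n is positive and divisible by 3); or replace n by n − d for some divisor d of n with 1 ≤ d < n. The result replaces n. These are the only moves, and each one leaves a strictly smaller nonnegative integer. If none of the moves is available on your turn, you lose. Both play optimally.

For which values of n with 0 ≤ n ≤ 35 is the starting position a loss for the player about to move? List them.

Positions with no move are L. A position that does have a move is losing for the player to move precisely when every available move leads to a winning position for the opponent. Fill in the labels:
n=0: no move → L
n=1: W (go to 0, an L position)
n=2: L (sole option 1(W) is W)
n=3: W (go to 2, an L position)
n=4: W (go to 2, an L position)
n=5: L (sole option 4(W) is W)
n=6: W (go to 2, an L position)
n=7: L (sole option 6(W) is W)
n=8: W (go to 7, an L position)
n=9: L (options 3(W), 6(W), 8(W) are all W)
n=10: W (go to 5, an L position)
n=11: L (sole option 10(W) is W)
n=12: W (go to 9, an L position)
n=13: L (sole option 12(W) is W)
n=14: W (go to 7, an L position)
n=15: W (go to 5, an L position)
n=16: L (options 8(W), 12(W), 14(W), 15(W) are all W)
n=17: W (go to 16, an L position)
n=18: W (go to 9, an L position)
n=19: L (sole option 18(W) is W)
n=20: W (go to 16, an L position)
n=21: W (go to 7, an L position)
n=22: W (go to 11, an L position)
n=23: L (sole option 22(W) is W)
n=24: W (go to 16, an L position)
n=25: L (options 20(W), 24(W) are all W)
n=26: W (go to 13, an L position)
n=27: W (go to 9, an L position)
n=28: L (options 14(W), 21(W), 24(W), 26(W), 27(W) are all W)
n=29: W (go to 28, an L position)
n=30: W (go to 25, an L position)
n=31: L (sole option 30(W) is W)
n=32: W (go to 16, an L position)
n=33: W (go to 11, an L position)
n=34: L (options 17(W), 32(W), 33(W) are all W)
n=35: W (go to 28, an L position)
The losing starting values of n are exactly the entries labelled L in this table (14 of them).

0, 2, 5, 7, 9, 11, 13, 16, 19, 23, 25, 28, 31, 34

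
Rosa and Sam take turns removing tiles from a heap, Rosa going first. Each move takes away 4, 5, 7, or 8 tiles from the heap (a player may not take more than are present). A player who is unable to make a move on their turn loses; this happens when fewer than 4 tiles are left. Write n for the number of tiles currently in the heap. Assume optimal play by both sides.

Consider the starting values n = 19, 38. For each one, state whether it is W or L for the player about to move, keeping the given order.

Classify positions by backward induction: terminal positions (no move available) are L. From any other position, the mover wins iff some move reaches an L.
n=0: no move → L
n=1: no move → L
n=2: no move → L
n=3: no move → L
n=4: W (go to 0, an L position)
n=5: W (go to 1, an L position)
n=6: W (go to 2, an L position)
n=7: W (go to 3, an L position)
n=8: W (go to 3, an L position)
n=9: W (go to 2, an L position)
n=10: W (go to 3, an L position)
n=11: W (go to 3, an L position)
n=12: L (options 8(W), 7(W), 5(W), 4(W) are all W)
n=13: L (options 9(W), 8(W), 6(W), 5(W) are all W)
n=14: L (options 10(W), 9(W), 7(W), 6(W) are all W)
n=15: L (options 11(W), 10(W), 8(W), 7(W) are all W)
n=16: W (go to 12, an L position)
n=17: W (go to 13, an L position)
n=18: W (go to 14, an L position)
n=19: W (go to 15, an L position)
n=20: W (go to 15, an L position)
n=21: W (go to 14, an L position)
n=22: W (go to 15, an L position)
n=23: W (go to 15, an L position)
n=24: L (options 20(W), 19(W), 17(W), 16(W) are all W)
n=25: L (options 21(W), 20(W), 18(W), 17(W) are all W)
n=26: L (options 22(W), 21(W), 19(W), 18(W) are all W)
n=27: L (options 23(W), 22(W), 20(W), 19(W) are all W)
n=28: W (go to 24, an L position)
n=29: W (go to 25, an L position)
n=30: W (go to 26, an L position)
n=31: W (go to 27, an L position)
n=32: W (go to 27, an L position)
n=33: W (go to 26, an L position)
n=34: W (go to 27, an L position)
n=35: W (go to 27, an L position)
n=36: L (options 32(W), 31(W), 29(W), 28(W) are all W)
n=37: L (options 33(W), 32(W), 30(W), 29(W) are all W)
n=38: L (options 34(W), 33(W), 31(W), 30(W) are all W)

19: W, 38: L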